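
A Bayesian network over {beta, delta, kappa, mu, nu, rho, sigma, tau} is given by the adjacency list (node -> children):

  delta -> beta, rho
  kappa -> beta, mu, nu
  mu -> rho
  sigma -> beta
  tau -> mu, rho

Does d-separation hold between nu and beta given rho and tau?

We examine all 3 paths between nu and beta:
Path 1: nu ← kappa → mu ← tau → rho ← delta → beta
  tau is a fork here and tau is conditioned on, so the path is blocked at tau.
Path 2: nu ← kappa → mu → rho ← delta → beta
  kappa is a fork and kappa is not conditioned on; mu is a chain and mu is not conditioned on; rho is a collider and rho is conditioned on, which opens it; delta is a fork and delta is not conditioned on — no node blocks this path, so it is active.
Path 3: nu ← kappa → beta
  kappa is a fork and kappa is not conditioned on — no node blocks this path, so it is active.
Because an active path exists, nu and beta are not d-separated.

No — nu and beta are not d-separated given {rho, tau}.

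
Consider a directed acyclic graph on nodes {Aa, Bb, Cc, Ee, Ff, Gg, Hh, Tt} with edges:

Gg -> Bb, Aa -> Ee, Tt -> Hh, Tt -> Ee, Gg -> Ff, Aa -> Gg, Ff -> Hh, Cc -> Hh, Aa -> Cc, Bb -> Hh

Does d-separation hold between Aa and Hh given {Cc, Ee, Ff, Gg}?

4 paths connect Aa and Hh; each must be blocked for d-separation to hold:
Path 1: Aa → Cc → Hh
  Cc is a chain here and Cc is conditioned on, so the path is blocked at Cc.
Path 2: Aa → Gg → Ff → Hh
  Gg is a chain here and Gg is conditioned on, so the path is blocked at Gg.
Path 3: Aa → Gg → Bb → Hh
  Gg is a chain here and Gg is conditioned on, so the path is blocked at Gg.
Path 4: Aa → Ee ← Tt → Hh
  Ee is a collider and Ee is conditioned on, which opens it; Tt is a fork and Tt is not conditioned on — no node blocks this path, so it is active.
Because an active path exists, Aa and Hh are not d-separated.

No — Aa and Hh are not d-separated given {Cc, Ee, Ff, Gg}.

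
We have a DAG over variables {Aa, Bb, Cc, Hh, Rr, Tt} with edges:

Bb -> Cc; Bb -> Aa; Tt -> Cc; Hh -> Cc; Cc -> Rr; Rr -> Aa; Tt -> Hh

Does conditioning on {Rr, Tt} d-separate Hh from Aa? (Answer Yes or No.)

There are 4 undirected paths between Hh and Aa; checking each against the conditioning set {Rr, Tt}:
Path 1: Hh → Cc → Rr → Aa
  Rr is a chain here and Rr is conditioned on, so the path is blocked at Rr.
Path 2: Hh → Cc ← Bb → Aa
  Cc is a collider and its descendant Rr is conditioned on, which opens it; Bb is a fork and Bb is not conditioned on — no node blocks this path, so it is active.
Path 3: Hh ← Tt → Cc → Rr → Aa
  Tt is a fork here and Tt is conditioned on, so the path is blocked at Tt.
Path 4: Hh ← Tt → Cc ← Bb → Aa
  Tt is a fork here and Tt is conditioned on, so the path is blocked at Tt.
At least one path is unblocked, so d-separation fails.

No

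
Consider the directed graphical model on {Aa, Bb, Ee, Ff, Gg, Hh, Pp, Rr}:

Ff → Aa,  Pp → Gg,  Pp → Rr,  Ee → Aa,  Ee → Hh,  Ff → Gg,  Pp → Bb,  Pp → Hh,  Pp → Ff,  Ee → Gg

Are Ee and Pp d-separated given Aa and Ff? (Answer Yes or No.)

Yes

Enumerating the 5 paths from Ee to Pp and testing each for blocking by {Aa, Ff}:
  1. Ee → Gg ← Pp — Gg:collider[blocks] ⇒ blocked
  2. Ee → Gg ← Ff ← Pp — Gg:collider[blocks]; Ff:chain[blocks] ⇒ blocked
  3. Ee → Hh ← Pp — Hh:collider[blocks] ⇒ blocked
  4. Ee → Aa ← Ff → Gg ← Pp — Aa:collider[open]; Ff:fork[blocks]; Gg:collider[blocks] ⇒ blocked
  5. Ee → Aa ← Ff ← Pp — Aa:collider[open]; Ff:chain[blocks] ⇒ blocked
Every path is blocked, so Ee and Pp are d-separated given {Aa, Ff}.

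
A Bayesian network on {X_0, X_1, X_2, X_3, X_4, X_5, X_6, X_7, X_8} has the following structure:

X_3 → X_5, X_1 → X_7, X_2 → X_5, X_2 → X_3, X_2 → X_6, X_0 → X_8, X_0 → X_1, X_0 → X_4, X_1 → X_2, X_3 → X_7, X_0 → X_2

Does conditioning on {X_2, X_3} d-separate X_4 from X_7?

We examine all 6 paths between X_4 and X_7:
Path 1: X_4 ← X_0 → X_1 → X_2 → X_5 ← X_3 → X_7
  X_2 is a chain here and X_2 is conditioned on, so the path is blocked at X_2.
Path 2: X_4 ← X_0 → X_1 → X_2 → X_3 → X_7
  X_2 is a chain here and X_2 is conditioned on, so the path is blocked at X_2.
Path 3: X_4 ← X_0 → X_1 → X_7
  X_0 is a fork and X_0 is not conditioned on; X_1 is a chain and X_1 is not conditioned on — no node blocks this path, so it is active.
Path 4: X_4 ← X_0 → X_2 ← X_1 → X_7
  X_0 is a fork and X_0 is not conditioned on; X_2 is a collider and X_2 is conditioned on, which opens it; X_1 is a fork and X_1 is not conditioned on — no node blocks this path, so it is active.
Path 5: X_4 ← X_0 → X_2 → X_5 ← X_3 → X_7
  X_2 is a chain here and X_2 is conditioned on, so the path is blocked at X_2.
Path 6: X_4 ← X_0 → X_2 → X_3 → X_7
  X_2 is a chain here and X_2 is conditioned on, so the path is blocked at X_2.
At least one path is unblocked, so d-separation fails.

No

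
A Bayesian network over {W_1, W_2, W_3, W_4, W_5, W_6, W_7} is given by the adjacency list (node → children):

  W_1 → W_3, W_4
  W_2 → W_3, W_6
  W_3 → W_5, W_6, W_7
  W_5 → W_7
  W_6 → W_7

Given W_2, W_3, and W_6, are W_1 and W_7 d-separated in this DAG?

There are 4 undirected paths between W_1 and W_7; checking each against the conditioning set {W_2, W_3, W_6}:
  1. W_1 → W_3 ← W_2 → W_6 → W_7 — W_3:collider[open]; W_2:fork[blocks]; W_6:chain[blocks] ⇒ blocked
  2. W_1 → W_3 → W_5 → W_7 — W_3:chain[blocks]; W_5:chain[open] ⇒ blocked
  3. W_1 → W_3 → W_7 — W_3:chain[blocks] ⇒ blocked
  4. W_1 → W_3 → W_6 → W_7 — W_3:chain[blocks]; W_6:chain[blocks] ⇒ blocked
Since every path is blocked, d-separation holds.

Yes — W_1 and W_7 are d-separated given {W_2, W_3, W_6}.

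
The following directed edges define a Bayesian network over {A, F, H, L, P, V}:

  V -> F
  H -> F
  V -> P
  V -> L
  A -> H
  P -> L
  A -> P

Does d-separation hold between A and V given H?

Yes — A and V are d-separated given {H}.

There are 3 undirected paths between A and V; checking each against the conditioning set {H}:
Path 1: A → H → F ← V
  H is a chain here and H is conditioned on, so the path is blocked at H.
Path 2: A → P → L ← V
  L is a collider here and neither L nor any of its descendants is conditioned on, so the collider stays closed — the path is blocked at L.
Path 3: A → P ← V
  P is a collider here and neither P nor any of its descendants is conditioned on, so the collider stays closed — the path is blocked at P.
Every path is blocked, so A and V are d-separated given {H}.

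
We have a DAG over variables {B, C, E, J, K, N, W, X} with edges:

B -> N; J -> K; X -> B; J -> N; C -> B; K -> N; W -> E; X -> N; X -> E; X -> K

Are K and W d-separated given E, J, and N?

No

We examine all 5 paths between K and W:
Path 1: K ← J → N ← B ← X → E ← W
  J is a fork here and J is conditioned on, so the path is blocked at J.
Path 2: K ← J → N ← X → E ← W
  J is a fork here and J is conditioned on, so the path is blocked at J.
Path 3: K ← X → E ← W
  X is a fork and X is not conditioned on; E is a collider and E is conditioned on, which opens it — no node blocks this path, so it is active.
Path 4: K → N ← B ← X → E ← W
  N is a collider and N is conditioned on, which opens it; B is a chain and B is not conditioned on; X is a fork and X is not conditioned on; E is a collider and E is conditioned on, which opens it — no node blocks this path, so it is active.
Path 5: K → N ← X → E ← W
  N is a collider and N is conditioned on, which opens it; X is a fork and X is not conditioned on; E is a collider and E is conditioned on, which opens it — no node blocks this path, so it is active.
Because an active path exists, K and W are not d-separated.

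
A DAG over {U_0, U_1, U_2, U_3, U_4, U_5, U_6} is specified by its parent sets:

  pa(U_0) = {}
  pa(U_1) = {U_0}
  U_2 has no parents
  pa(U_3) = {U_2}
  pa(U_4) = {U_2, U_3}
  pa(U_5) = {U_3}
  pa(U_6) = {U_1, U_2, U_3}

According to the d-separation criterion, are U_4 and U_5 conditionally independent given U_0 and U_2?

No

We examine all 3 paths between U_4 and U_5:
Path 1: U_4 ← U_3 → U_5
  U_3 is a fork and U_3 is not conditioned on — no node blocks this path, so it is active.
Path 2: U_4 ← U_2 → U_3 → U_5
  U_2 is a fork here and U_2 is conditioned on, so the path is blocked at U_2.
Path 3: U_4 ← U_2 → U_6 ← U_3 → U_5
  U_2 is a fork here and U_2 is conditioned on, so the path is blocked at U_2.
At least one path is unblocked, so d-separation fails.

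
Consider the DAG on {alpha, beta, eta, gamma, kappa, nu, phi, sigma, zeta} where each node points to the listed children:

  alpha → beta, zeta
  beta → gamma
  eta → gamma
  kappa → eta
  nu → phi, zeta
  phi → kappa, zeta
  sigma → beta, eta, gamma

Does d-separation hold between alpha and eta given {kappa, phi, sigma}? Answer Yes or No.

Yes

There are 6 undirected paths between alpha and eta; checking each against the conditioning set {kappa, phi, sigma}:
  1. alpha → beta → gamma ← eta — beta:chain[open]; gamma:collider[blocks] ⇒ blocked
  2. alpha → beta → gamma ← sigma → eta — beta:chain[open]; gamma:collider[blocks]; sigma:fork[blocks] ⇒ blocked
  3. alpha → beta ← sigma → eta — beta:collider[blocks]; sigma:fork[blocks] ⇒ blocked
  4. alpha → beta ← sigma → gamma ← eta — beta:collider[blocks]; sigma:fork[blocks]; gamma:collider[blocks] ⇒ blocked
  5. alpha → zeta ← phi → kappa → eta — zeta:collider[blocks]; phi:fork[blocks]; kappa:chain[blocks] ⇒ blocked
  6. alpha → zeta ← nu → phi → kappa → eta — zeta:collider[blocks]; nu:fork[open]; phi:chain[blocks]; kappa:chain[blocks] ⇒ blocked
All paths are blocked; alpha ⊥ eta | {kappa, phi, sigma} holds.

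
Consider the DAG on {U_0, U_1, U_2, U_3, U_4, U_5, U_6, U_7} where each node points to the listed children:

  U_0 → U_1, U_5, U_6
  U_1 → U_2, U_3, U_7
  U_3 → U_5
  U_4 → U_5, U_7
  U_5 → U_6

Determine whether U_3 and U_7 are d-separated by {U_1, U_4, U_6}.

We examine all 6 paths between U_3 and U_7:
Path 1: U_3 ← U_1 → U_7
  U_1 is a fork here and U_1 is conditioned on, so the path is blocked at U_1.
Path 2: U_3 ← U_1 ← U_0 → U_6 ← U_5 ← U_4 → U_7
  U_1 is a chain here and U_1 is conditioned on, so the path is blocked at U_1.
Path 3: U_3 ← U_1 ← U_0 → U_5 ← U_4 → U_7
  U_1 is a chain here and U_1 is conditioned on, so the path is blocked at U_1.
Path 4: U_3 → U_5 → U_6 ← U_0 → U_1 → U_7
  U_1 is a chain here and U_1 is conditioned on, so the path is blocked at U_1.
Path 5: U_3 → U_5 ← U_4 → U_7
  U_4 is a fork here and U_4 is conditioned on, so the path is blocked at U_4.
Path 6: U_3 → U_5 ← U_0 → U_1 → U_7
  U_1 is a chain here and U_1 is conditioned on, so the path is blocked at U_1.
Since every path is blocked, d-separation holds.

Yes — U_3 and U_7 are d-separated given {U_1, U_4, U_6}.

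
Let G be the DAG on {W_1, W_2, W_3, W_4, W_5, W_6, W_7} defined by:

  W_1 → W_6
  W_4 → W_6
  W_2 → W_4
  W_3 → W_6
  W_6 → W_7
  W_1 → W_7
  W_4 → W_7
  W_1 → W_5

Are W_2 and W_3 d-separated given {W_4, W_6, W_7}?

Yes

3 paths connect W_2 and W_3; each must be blocked for d-separation to hold:
Path 1: W_2 → W_4 → W_6 ← W_3
  W_4 is a chain here and W_4 is conditioned on, so the path is blocked at W_4.
Path 2: W_2 → W_4 → W_7 ← W_6 ← W_3
  W_4 is a chain here and W_4 is conditioned on, so the path is blocked at W_4.
Path 3: W_2 → W_4 → W_7 ← W_1 → W_6 ← W_3
  W_4 is a chain here and W_4 is conditioned on, so the path is blocked at W_4.
All paths are blocked; W_2 ⊥ W_3 | {W_4, W_6, W_7} holds.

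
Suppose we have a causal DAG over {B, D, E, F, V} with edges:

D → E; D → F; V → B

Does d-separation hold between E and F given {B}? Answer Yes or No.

No

Only one path connects E and F:
  1. E ← D → F — D:fork[open] ⇒ active
At least one path is unblocked, so d-separation fails.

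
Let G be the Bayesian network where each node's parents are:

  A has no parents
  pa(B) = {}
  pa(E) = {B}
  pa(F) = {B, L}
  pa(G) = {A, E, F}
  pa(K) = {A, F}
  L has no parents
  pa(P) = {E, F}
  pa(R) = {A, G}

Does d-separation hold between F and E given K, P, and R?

No

There are 5 undirected paths between F and E; checking each against the conditioning set {K, P, R}:
Path 1: F → G ← E
  G is a collider and its descendant R is conditioned on, which opens it — no node blocks this path, so it is active.
Path 2: F → K ← A → G ← E
  K is a collider and K is conditioned on, which opens it; A is a fork and A is not conditioned on; G is a collider and its descendant R is conditioned on, which opens it — no node blocks this path, so it is active.
Path 3: F → K ← A → R ← G ← E
  K is a collider and K is conditioned on, which opens it; A is a fork and A is not conditioned on; R is a collider and R is conditioned on, which opens it; G is a chain and G is not conditioned on — no node blocks this path, so it is active.
Path 4: F ← B → E
  B is a fork and B is not conditioned on — no node blocks this path, so it is active.
Path 5: F → P ← E
  P is a collider and P is conditioned on, which opens it — no node blocks this path, so it is active.
Since the path F → G ← E is active, F and E are not d-separated given {K, P, R}.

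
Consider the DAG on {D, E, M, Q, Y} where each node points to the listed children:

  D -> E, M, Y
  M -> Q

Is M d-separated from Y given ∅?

No

The only undirected path from M to Y is:
  1. M ← D → Y — D:fork[open] ⇒ active
Because an active path exists, M and Y are not d-separated.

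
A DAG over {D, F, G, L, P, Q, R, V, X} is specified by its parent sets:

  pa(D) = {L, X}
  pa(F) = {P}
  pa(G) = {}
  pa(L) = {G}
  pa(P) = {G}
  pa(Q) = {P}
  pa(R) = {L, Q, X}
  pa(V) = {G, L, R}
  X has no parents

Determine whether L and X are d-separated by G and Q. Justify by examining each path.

Yes

Enumerating the 6 paths from L to X and testing each for blocking by {G, Q}:
  1. L ← G → V ← R ← X — G:fork[blocks]; V:collider[blocks]; R:chain[open] ⇒ blocked
  2. L ← G → P → Q → R ← X — G:fork[blocks]; P:chain[open]; Q:chain[blocks]; R:collider[blocks] ⇒ blocked
  3. L → V ← G → P → Q → R ← X — V:collider[blocks]; G:fork[blocks]; P:chain[open]; Q:chain[blocks]; R:collider[blocks] ⇒ blocked
  4. L → V ← R ← X — V:collider[blocks]; R:chain[open] ⇒ blocked
  5. L → R ← X — R:collider[blocks] ⇒ blocked
  6. L → D ← X — D:collider[blocks] ⇒ blocked
All paths are blocked; L ⊥ X | {G, Q} holds.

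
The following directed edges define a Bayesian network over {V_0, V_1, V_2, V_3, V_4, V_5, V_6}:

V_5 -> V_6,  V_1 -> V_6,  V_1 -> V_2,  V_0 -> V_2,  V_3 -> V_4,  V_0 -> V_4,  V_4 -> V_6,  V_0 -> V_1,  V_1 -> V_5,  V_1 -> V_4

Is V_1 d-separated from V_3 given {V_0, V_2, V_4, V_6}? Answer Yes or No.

No

There are 5 undirected paths between V_1 and V_3; checking each against the conditioning set {V_0, V_2, V_4, V_6}:
Path 1: V_1 → V_2 ← V_0 → V_4 ← V_3
  V_0 is a fork here and V_0 is conditioned on, so the path is blocked at V_0.
Path 2: V_1 → V_6 ← V_4 ← V_3
  V_4 is a chain here and V_4 is conditioned on, so the path is blocked at V_4.
Path 3: V_1 → V_5 → V_6 ← V_4 ← V_3
  V_4 is a chain here and V_4 is conditioned on, so the path is blocked at V_4.
Path 4: V_1 → V_4 ← V_3
  V_4 is a collider and V_4 is conditioned on, which opens it — no node blocks this path, so it is active.
Path 5: V_1 ← V_0 → V_4 ← V_3
  V_0 is a fork here and V_0 is conditioned on, so the path is blocked at V_0.
Because an active path exists, V_1 and V_3 are not d-separated.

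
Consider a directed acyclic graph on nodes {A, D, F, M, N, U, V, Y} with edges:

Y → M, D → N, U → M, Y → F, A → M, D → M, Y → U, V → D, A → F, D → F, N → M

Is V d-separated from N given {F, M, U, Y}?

No — V and N are not d-separated given {F, M, U, Y}.

We examine all 5 paths between V and N:
Path 1: V → D → M ← N
  D is a chain and D is not conditioned on; M is a collider and M is conditioned on, which opens it — no node blocks this path, so it is active.
Path 2: V → D → F ← A → M ← N
  D is a chain and D is not conditioned on; F is a collider and F is conditioned on, which opens it; A is a fork and A is not conditioned on; M is a collider and M is conditioned on, which opens it — no node blocks this path, so it is active.
Path 3: V → D → F ← Y → M ← N
  Y is a fork here and Y is conditioned on, so the path is blocked at Y.
Path 4: V → D → F ← Y → U → M ← N
  Y is a fork here and Y is conditioned on, so the path is blocked at Y.
Path 5: V → D → N
  D is a chain and D is not conditioned on — no node blocks this path, so it is active.
Since the path V → D → M ← N is active, V and N are not d-separated given {F, M, U, Y}.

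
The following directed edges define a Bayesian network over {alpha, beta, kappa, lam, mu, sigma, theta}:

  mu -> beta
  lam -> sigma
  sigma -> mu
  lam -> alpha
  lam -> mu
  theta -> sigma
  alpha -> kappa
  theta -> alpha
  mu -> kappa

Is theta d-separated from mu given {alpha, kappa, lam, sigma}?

There are 6 undirected paths between theta and mu; checking each against the conditioning set {alpha, kappa, lam, sigma}:
  1. theta → sigma → mu — sigma:chain[blocks] ⇒ blocked
  2. theta → sigma ← lam → alpha → kappa ← mu — sigma:collider[open]; lam:fork[blocks]; alpha:chain[blocks]; kappa:collider[open] ⇒ blocked
  3. theta → sigma ← lam → mu — sigma:collider[open]; lam:fork[blocks] ⇒ blocked
  4. theta → alpha → kappa ← mu — alpha:chain[blocks]; kappa:collider[open] ⇒ blocked
  5. theta → alpha ← lam → sigma → mu — alpha:collider[open]; lam:fork[blocks]; sigma:chain[blocks] ⇒ blocked
  6. theta → alpha ← lam → mu — alpha:collider[open]; lam:fork[blocks] ⇒ blocked
Since every path is blocked, d-separation holds.

Yes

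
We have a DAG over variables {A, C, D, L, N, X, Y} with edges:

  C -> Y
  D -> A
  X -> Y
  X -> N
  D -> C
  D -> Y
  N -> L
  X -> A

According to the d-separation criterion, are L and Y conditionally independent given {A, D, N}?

Yes — L and Y are d-separated given {A, D, N}.

Enumerating the 3 paths from L to Y and testing each for blocking by {A, D, N}:
Path 1: L ← N ← X → A ← D → C → Y
  N is a chain here and N is conditioned on, so the path is blocked at N.
Path 2: L ← N ← X → A ← D → Y
  N is a chain here and N is conditioned on, so the path is blocked at N.
Path 3: L ← N ← X → Y
  N is a chain here and N is conditioned on, so the path is blocked at N.
Since every path is blocked, d-separation holds.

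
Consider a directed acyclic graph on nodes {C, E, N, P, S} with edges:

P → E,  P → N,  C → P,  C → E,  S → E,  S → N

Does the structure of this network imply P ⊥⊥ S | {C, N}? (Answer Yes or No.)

3 paths connect P and S; each must be blocked for d-separation to hold:
Path 1: P → N ← S
  N is a collider and N is conditioned on, which opens it — no node blocks this path, so it is active.
Path 2: P ← C → E ← S
  C is a fork here and C is conditioned on, so the path is blocked at C.
Path 3: P → E ← S
  E is a collider here and neither E nor any of its descendants is conditioned on, so the collider stays closed — the path is blocked at E.
Because an active path exists, P and S are not d-separated.

No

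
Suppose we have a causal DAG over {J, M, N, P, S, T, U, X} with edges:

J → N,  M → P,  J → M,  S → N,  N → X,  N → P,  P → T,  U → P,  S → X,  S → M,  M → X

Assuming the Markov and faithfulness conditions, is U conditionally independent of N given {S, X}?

6 paths connect U and N; each must be blocked for d-separation to hold:
Path 1: U → P ← N
  P is a collider here and neither P nor any of its descendants is conditioned on, so the collider stays closed — the path is blocked at P.
Path 2: U → P ← M ← S → N
  P is a collider here and neither P nor any of its descendants is conditioned on, so the collider stays closed — the path is blocked at P.
Path 3: U → P ← M ← S → X ← N
  P is a collider here and neither P nor any of its descendants is conditioned on, so the collider stays closed — the path is blocked at P.
Path 4: U → P ← M ← J → N
  P is a collider here and neither P nor any of its descendants is conditioned on, so the collider stays closed — the path is blocked at P.
Path 5: U → P ← M → X ← N
  P is a collider here and neither P nor any of its descendants is conditioned on, so the collider stays closed — the path is blocked at P.
Path 6: U → P ← M → X ← S → N
  P is a collider here and neither P nor any of its descendants is conditioned on, so the collider stays closed — the path is blocked at P.
Every path is blocked, so U and N are d-separated given {S, X}.

Yes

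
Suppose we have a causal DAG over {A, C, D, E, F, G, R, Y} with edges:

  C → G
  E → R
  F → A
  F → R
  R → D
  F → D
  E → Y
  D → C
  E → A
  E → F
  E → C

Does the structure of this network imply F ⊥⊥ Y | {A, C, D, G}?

We examine all 6 paths between F and Y:
Path 1: F → D ← R ← E → Y
  D is a collider and D is conditioned on, which opens it; R is a chain and R is not conditioned on; E is a fork and E is not conditioned on — no node blocks this path, so it is active.
Path 2: F → D → C ← E → Y
  D is a chain here and D is conditioned on, so the path is blocked at D.
Path 3: F → R → D → C ← E → Y
  D is a chain here and D is conditioned on, so the path is blocked at D.
Path 4: F → R ← E → Y
  R is a collider and its descendant D is conditioned on, which opens it; E is a fork and E is not conditioned on — no node blocks this path, so it is active.
Path 5: F → A ← E → Y
  A is a collider and A is conditioned on, which opens it; E is a fork and E is not conditioned on — no node blocks this path, so it is active.
Path 6: F ← E → Y
  E is a fork and E is not conditioned on — no node blocks this path, so it is active.
Because an active path exists, F and Y are not d-separated.

No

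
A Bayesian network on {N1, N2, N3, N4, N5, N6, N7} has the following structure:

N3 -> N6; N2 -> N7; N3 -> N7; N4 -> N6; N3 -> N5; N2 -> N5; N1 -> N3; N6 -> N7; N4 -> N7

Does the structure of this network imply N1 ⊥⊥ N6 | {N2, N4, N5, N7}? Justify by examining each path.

There are 5 undirected paths between N1 and N6; checking each against the conditioning set {N2, N4, N5, N7}:
Path 1: N1 → N3 → N5 ← N2 → N7 ← N4 → N6
  N2 is a fork here and N2 is conditioned on, so the path is blocked at N2.
Path 2: N1 → N3 → N5 ← N2 → N7 ← N6
  N2 is a fork here and N2 is conditioned on, so the path is blocked at N2.
Path 3: N1 → N3 → N6
  N3 is a chain and N3 is not conditioned on — no node blocks this path, so it is active.
Path 4: N1 → N3 → N7 ← N4 → N6
  N4 is a fork here and N4 is conditioned on, so the path is blocked at N4.
Path 5: N1 → N3 → N7 ← N6
  N3 is a chain and N3 is not conditioned on; N7 is a collider and N7 is conditioned on, which opens it — no node blocks this path, so it is active.
Because an active path exists, N1 and N6 are not d-separated.

No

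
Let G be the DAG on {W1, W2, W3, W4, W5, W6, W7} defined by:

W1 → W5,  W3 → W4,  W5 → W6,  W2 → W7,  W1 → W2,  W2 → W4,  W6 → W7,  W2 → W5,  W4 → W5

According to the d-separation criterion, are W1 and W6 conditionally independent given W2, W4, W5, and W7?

6 paths connect W1 and W6; each must be blocked for d-separation to hold:
Path 1: W1 → W2 → W7 ← W6
  W2 is a chain here and W2 is conditioned on, so the path is blocked at W2.
Path 2: W1 → W2 → W5 → W6
  W2 is a chain here and W2 is conditioned on, so the path is blocked at W2.
Path 3: W1 → W2 → W4 → W5 → W6
  W2 is a chain here and W2 is conditioned on, so the path is blocked at W2.
Path 4: W1 → W5 ← W2 → W7 ← W6
  W2 is a fork here and W2 is conditioned on, so the path is blocked at W2.
Path 5: W1 → W5 → W6
  W5 is a chain here and W5 is conditioned on, so the path is blocked at W5.
Path 6: W1 → W5 ← W4 ← W2 → W7 ← W6
  W4 is a chain here and W4 is conditioned on, so the path is blocked at W4.
All paths are blocked; W1 ⊥ W6 | {W2, W4, W5, W7} holds.

Yes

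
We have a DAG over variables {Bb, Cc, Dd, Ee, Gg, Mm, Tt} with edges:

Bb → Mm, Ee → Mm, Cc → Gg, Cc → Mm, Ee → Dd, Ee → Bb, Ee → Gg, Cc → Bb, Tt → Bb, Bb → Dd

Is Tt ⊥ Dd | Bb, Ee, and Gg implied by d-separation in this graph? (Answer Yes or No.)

There are 6 undirected paths between Tt and Dd; checking each against the conditioning set {Bb, Ee, Gg}:
Path 1: Tt → Bb ← Ee → Dd
  Ee is a fork here and Ee is conditioned on, so the path is blocked at Ee.
Path 2: Tt → Bb → Dd
  Bb is a chain here and Bb is conditioned on, so the path is blocked at Bb.
Path 3: Tt → Bb → Mm ← Ee → Dd
  Bb is a chain here and Bb is conditioned on, so the path is blocked at Bb.
Path 4: Tt → Bb → Mm ← Cc → Gg ← Ee → Dd
  Bb is a chain here and Bb is conditioned on, so the path is blocked at Bb.
Path 5: Tt → Bb ← Cc → Gg ← Ee → Dd
  Ee is a fork here and Ee is conditioned on, so the path is blocked at Ee.
Path 6: Tt → Bb ← Cc → Mm ← Ee → Dd
  Mm is a collider here and neither Mm nor any of its descendants is conditioned on, so the collider stays closed — the path is blocked at Mm.
All paths are blocked; Tt ⊥ Dd | {Bb, Ee, Gg} holds.

Yes — Tt and Dd are d-separated given {Bb, Ee, Gg}.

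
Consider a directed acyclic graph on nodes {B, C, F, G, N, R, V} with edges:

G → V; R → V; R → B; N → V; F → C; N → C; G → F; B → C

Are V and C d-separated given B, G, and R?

3 paths connect V and C; each must be blocked for d-separation to hold:
Path 1: V ← N → C
  N is a fork and N is not conditioned on — no node blocks this path, so it is active.
Path 2: V ← G → F → C
  G is a fork here and G is conditioned on, so the path is blocked at G.
Path 3: V ← R → B → C
  R is a fork here and R is conditioned on, so the path is blocked at R.
Because an active path exists, V and C are not d-separated.

No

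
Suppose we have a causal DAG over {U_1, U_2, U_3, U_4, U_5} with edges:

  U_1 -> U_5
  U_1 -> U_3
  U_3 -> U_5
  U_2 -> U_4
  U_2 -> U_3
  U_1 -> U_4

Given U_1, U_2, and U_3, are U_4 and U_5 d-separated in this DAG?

Yes

There are 4 undirected paths between U_4 and U_5; checking each against the conditioning set {U_1, U_2, U_3}:
Path 1: U_4 ← U_2 → U_3 → U_5
  U_2 is a fork here and U_2 is conditioned on, so the path is blocked at U_2.
Path 2: U_4 ← U_2 → U_3 ← U_1 → U_5
  U_2 is a fork here and U_2 is conditioned on, so the path is blocked at U_2.
Path 3: U_4 ← U_1 → U_3 → U_5
  U_1 is a fork here and U_1 is conditioned on, so the path is blocked at U_1.
Path 4: U_4 ← U_1 → U_5
  U_1 is a fork here and U_1 is conditioned on, so the path is blocked at U_1.
Since every path is blocked, d-separation holds.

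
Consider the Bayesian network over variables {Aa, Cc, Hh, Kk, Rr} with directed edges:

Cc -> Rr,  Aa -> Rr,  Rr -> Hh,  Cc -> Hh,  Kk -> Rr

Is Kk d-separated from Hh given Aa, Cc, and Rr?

Yes

We examine all 2 paths between Kk and Hh:
Path 1: Kk → Rr ← Cc → Hh
  Cc is a fork here and Cc is conditioned on, so the path is blocked at Cc.
Path 2: Kk → Rr → Hh
  Rr is a chain here and Rr is conditioned on, so the path is blocked at Rr.
All paths are blocked; Kk ⊥ Hh | {Aa, Cc, Rr} holds.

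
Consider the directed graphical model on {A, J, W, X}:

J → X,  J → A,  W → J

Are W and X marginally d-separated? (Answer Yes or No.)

No

There is one path between W and X:
Path 1: W → J → X
  J is a chain and J is not conditioned on — no node blocks this path, so it is active.
At least one path is unblocked, so d-separation fails.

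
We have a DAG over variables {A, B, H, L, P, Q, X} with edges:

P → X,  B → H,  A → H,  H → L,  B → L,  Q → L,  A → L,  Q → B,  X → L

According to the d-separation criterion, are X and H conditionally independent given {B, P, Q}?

4 paths connect X and H; each must be blocked for d-separation to hold:
Path 1: X → L ← H
  L is a collider here and neither L nor any of its descendants is conditioned on, so the collider stays closed — the path is blocked at L.
Path 2: X → L ← A → H
  L is a collider here and neither L nor any of its descendants is conditioned on, so the collider stays closed — the path is blocked at L.
Path 3: X → L ← B → H
  L is a collider here and neither L nor any of its descendants is conditioned on, so the collider stays closed — the path is blocked at L.
Path 4: X → L ← Q → B → H
  L is a collider here and neither L nor any of its descendants is conditioned on, so the collider stays closed — the path is blocked at L.
Since every path is blocked, d-separation holds.

Yes — X and H are d-separated given {B, P, Q}.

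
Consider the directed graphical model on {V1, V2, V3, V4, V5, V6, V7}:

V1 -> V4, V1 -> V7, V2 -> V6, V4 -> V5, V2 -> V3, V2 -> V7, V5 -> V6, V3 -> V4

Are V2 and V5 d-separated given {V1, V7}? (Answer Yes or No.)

There are 3 undirected paths between V2 and V5; checking each against the conditioning set {V1, V7}:
Path 1: V2 → V7 ← V1 → V4 → V5
  V1 is a fork here and V1 is conditioned on, so the path is blocked at V1.
Path 2: V2 → V3 → V4 → V5
  V3 is a chain and V3 is not conditioned on; V4 is a chain and V4 is not conditioned on — no node blocks this path, so it is active.
Path 3: V2 → V6 ← V5
  V6 is a collider here and neither V6 nor any of its descendants is conditioned on, so the collider stays closed — the path is blocked at V6.
At least one path is unblocked, so d-separation fails.

No — V2 and V5 are not d-separated given {V1, V7}.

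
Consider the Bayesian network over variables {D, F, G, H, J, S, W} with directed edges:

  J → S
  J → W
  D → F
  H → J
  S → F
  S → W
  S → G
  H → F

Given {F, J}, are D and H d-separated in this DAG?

No

We examine all 3 paths between D and H:
Path 1: D → F ← S → W ← J ← H
  W is a collider here and neither W nor any of its descendants is conditioned on, so the collider stays closed — the path is blocked at W.
Path 2: D → F ← S ← J ← H
  J is a chain here and J is conditioned on, so the path is blocked at J.
Path 3: D → F ← H
  F is a collider and F is conditioned on, which opens it — no node blocks this path, so it is active.
At least one path is unblocked, so d-separation fails.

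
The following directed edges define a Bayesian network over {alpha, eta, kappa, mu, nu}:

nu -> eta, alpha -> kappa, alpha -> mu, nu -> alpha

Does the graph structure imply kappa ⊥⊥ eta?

No

There is one path between kappa and eta:
Path 1: kappa ← alpha ← nu → eta
  alpha is a chain and alpha is not conditioned on; nu is a fork and nu is not conditioned on — no node blocks this path, so it is active.
At least one path is unblocked, so d-separation fails.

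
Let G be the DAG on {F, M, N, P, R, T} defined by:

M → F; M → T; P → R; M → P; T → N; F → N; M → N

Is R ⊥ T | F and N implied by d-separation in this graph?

No

There are 3 undirected paths between R and T; checking each against the conditioning set {F, N}:
Path 1: R ← P ← M → F → N ← T
  F is a chain here and F is conditioned on, so the path is blocked at F.
Path 2: R ← P ← M → T
  P is a chain and P is not conditioned on; M is a fork and M is not conditioned on — no node blocks this path, so it is active.
Path 3: R ← P ← M → N ← T
  P is a chain and P is not conditioned on; M is a fork and M is not conditioned on; N is a collider and N is conditioned on, which opens it — no node blocks this path, so it is active.
Because an active path exists, R and T are not d-separated.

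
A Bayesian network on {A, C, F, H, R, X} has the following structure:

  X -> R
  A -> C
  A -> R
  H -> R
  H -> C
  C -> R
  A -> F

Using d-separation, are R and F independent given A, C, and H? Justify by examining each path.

There are 3 undirected paths between R and F; checking each against the conditioning set {A, C, H}:
Path 1: R ← A → F
  A is a fork here and A is conditioned on, so the path is blocked at A.
Path 2: R ← C ← A → F
  C is a chain here and C is conditioned on, so the path is blocked at C.
Path 3: R ← H → C ← A → F
  H is a fork here and H is conditioned on, so the path is blocked at H.
Since every path is blocked, d-separation holds.

Yes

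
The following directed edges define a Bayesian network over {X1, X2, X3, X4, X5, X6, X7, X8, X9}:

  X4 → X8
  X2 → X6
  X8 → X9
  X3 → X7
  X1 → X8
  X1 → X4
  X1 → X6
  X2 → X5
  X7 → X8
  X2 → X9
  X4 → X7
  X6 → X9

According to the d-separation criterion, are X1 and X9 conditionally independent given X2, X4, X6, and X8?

5 paths connect X1 and X9; each must be blocked for d-separation to hold:
Path 1: X1 → X4 → X7 → X8 → X9
  X4 is a chain here and X4 is conditioned on, so the path is blocked at X4.
Path 2: X1 → X4 → X8 → X9
  X4 is a chain here and X4 is conditioned on, so the path is blocked at X4.
Path 3: X1 → X6 ← X2 → X9
  X2 is a fork here and X2 is conditioned on, so the path is blocked at X2.
Path 4: X1 → X6 → X9
  X6 is a chain here and X6 is conditioned on, so the path is blocked at X6.
Path 5: X1 → X8 → X9
  X8 is a chain here and X8 is conditioned on, so the path is blocked at X8.
Since every path is blocked, d-separation holds.

Yes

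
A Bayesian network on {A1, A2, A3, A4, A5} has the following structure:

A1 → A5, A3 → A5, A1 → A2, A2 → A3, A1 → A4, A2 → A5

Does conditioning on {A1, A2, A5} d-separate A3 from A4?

We examine all 4 paths between A3 and A4:
Path 1: A3 ← A2 ← A1 → A4
  A2 is a chain here and A2 is conditioned on, so the path is blocked at A2.
Path 2: A3 ← A2 → A5 ← A1 → A4
  A2 is a fork here and A2 is conditioned on, so the path is blocked at A2.
Path 3: A3 → A5 ← A1 → A4
  A1 is a fork here and A1 is conditioned on, so the path is blocked at A1.
Path 4: A3 → A5 ← A2 ← A1 → A4
  A2 is a chain here and A2 is conditioned on, so the path is blocked at A2.
Every path is blocked, so A3 and A4 are d-separated given {A1, A2, A5}.

Yes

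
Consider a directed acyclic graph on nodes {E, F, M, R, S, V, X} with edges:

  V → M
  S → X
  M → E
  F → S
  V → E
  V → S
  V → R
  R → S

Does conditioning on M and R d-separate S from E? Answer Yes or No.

4 paths connect S and E; each must be blocked for d-separation to hold:
Path 1: S ← R ← V → E
  R is a chain here and R is conditioned on, so the path is blocked at R.
Path 2: S ← R ← V → M → E
  R is a chain here and R is conditioned on, so the path is blocked at R.
Path 3: S ← V → E
  V is a fork and V is not conditioned on — no node blocks this path, so it is active.
Path 4: S ← V → M → E
  M is a chain here and M is conditioned on, so the path is blocked at M.
At least one path is unblocked, so d-separation fails.

No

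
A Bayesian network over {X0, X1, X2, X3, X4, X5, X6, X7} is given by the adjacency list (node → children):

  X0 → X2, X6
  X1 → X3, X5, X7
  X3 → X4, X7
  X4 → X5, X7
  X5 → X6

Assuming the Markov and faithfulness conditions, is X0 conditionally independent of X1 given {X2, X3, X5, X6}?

Yes

5 paths connect X0 and X1; each must be blocked for d-separation to hold:
Path 1: X0 → X6 ← X5 ← X1
  X5 is a chain here and X5 is conditioned on, so the path is blocked at X5.
Path 2: X0 → X6 ← X5 ← X4 → X7 ← X3 ← X1
  X5 is a chain here and X5 is conditioned on, so the path is blocked at X5.
Path 3: X0 → X6 ← X5 ← X4 → X7 ← X1
  X5 is a chain here and X5 is conditioned on, so the path is blocked at X5.
Path 4: X0 → X6 ← X5 ← X4 ← X3 → X7 ← X1
  X5 is a chain here and X5 is conditioned on, so the path is blocked at X5.
Path 5: X0 → X6 ← X5 ← X4 ← X3 ← X1
  X5 is a chain here and X5 is conditioned on, so the path is blocked at X5.
Since every path is blocked, d-separation holds.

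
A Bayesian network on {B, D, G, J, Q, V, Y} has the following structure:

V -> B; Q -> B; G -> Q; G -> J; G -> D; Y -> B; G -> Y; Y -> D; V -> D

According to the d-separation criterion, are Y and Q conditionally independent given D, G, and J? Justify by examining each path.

There are 6 undirected paths between Y and Q; checking each against the conditioning set {D, G, J}:
Path 1: Y → B ← V → D ← G → Q
  B is a collider here and neither B nor any of its descendants is conditioned on, so the collider stays closed — the path is blocked at B.
Path 2: Y → B ← Q
  B is a collider here and neither B nor any of its descendants is conditioned on, so the collider stays closed — the path is blocked at B.
Path 3: Y → D ← V → B ← Q
  B is a collider here and neither B nor any of its descendants is conditioned on, so the collider stays closed — the path is blocked at B.
Path 4: Y → D ← G → Q
  G is a fork here and G is conditioned on, so the path is blocked at G.
Path 5: Y ← G → D ← V → B ← Q
  G is a fork here and G is conditioned on, so the path is blocked at G.
Path 6: Y ← G → Q
  G is a fork here and G is conditioned on, so the path is blocked at G.
All paths are blocked; Y ⊥ Q | {D, G, J} holds.

Yes — Y and Q are d-separated given {D, G, J}.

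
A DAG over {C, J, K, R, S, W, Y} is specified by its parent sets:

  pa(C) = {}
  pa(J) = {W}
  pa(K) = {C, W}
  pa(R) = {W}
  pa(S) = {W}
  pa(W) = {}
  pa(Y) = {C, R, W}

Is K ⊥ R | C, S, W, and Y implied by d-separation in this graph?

Yes

We examine all 4 paths between K and R:
Path 1: K ← W → Y ← R
  W is a fork here and W is conditioned on, so the path is blocked at W.
Path 2: K ← W → R
  W is a fork here and W is conditioned on, so the path is blocked at W.
Path 3: K ← C → Y ← W → R
  C is a fork here and C is conditioned on, so the path is blocked at C.
Path 4: K ← C → Y ← R
  C is a fork here and C is conditioned on, so the path is blocked at C.
Since every path is blocked, d-separation holds.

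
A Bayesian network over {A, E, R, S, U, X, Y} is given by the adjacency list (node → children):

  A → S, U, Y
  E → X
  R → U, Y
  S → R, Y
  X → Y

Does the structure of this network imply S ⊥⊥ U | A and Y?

6 paths connect S and U; each must be blocked for d-separation to hold:
Path 1: S → R → Y ← A → U
  A is a fork here and A is conditioned on, so the path is blocked at A.
Path 2: S → R → U
  R is a chain and R is not conditioned on — no node blocks this path, so it is active.
Path 3: S → Y ← R → U
  Y is a collider and Y is conditioned on, which opens it; R is a fork and R is not conditioned on — no node blocks this path, so it is active.
Path 4: S → Y ← A → U
  A is a fork here and A is conditioned on, so the path is blocked at A.
Path 5: S ← A → Y ← R → U
  A is a fork here and A is conditioned on, so the path is blocked at A.
Path 6: S ← A → U
  A is a fork here and A is conditioned on, so the path is blocked at A.
Because an active path exists, S and U are not d-separated.

No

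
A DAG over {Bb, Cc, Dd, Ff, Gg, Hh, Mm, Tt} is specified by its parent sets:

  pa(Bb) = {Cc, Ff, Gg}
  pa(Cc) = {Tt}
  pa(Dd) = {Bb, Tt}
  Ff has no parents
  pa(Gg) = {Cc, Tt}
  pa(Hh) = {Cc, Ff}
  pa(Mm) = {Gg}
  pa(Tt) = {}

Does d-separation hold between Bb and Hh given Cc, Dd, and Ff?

Yes

There are 6 undirected paths between Bb and Hh; checking each against the conditioning set {Cc, Dd, Ff}:
  1. Bb ← Cc → Hh — Cc:fork[blocks] ⇒ blocked
  2. Bb ← Ff → Hh — Ff:fork[blocks] ⇒ blocked
  3. Bb → Dd ← Tt → Cc → Hh — Dd:collider[open]; Tt:fork[open]; Cc:chain[blocks] ⇒ blocked
  4. Bb → Dd ← Tt → Gg ← Cc → Hh — Dd:collider[open]; Tt:fork[open]; Gg:collider[open]; Cc:fork[blocks] ⇒ blocked
  5. Bb ← Gg ← Cc → Hh — Gg:chain[open]; Cc:fork[blocks] ⇒ blocked
  6. Bb ← Gg ← Tt → Cc → Hh — Gg:chain[open]; Tt:fork[open]; Cc:chain[blocks] ⇒ blocked
Every path is blocked, so Bb and Hh are d-separated given {Cc, Dd, Ff}.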